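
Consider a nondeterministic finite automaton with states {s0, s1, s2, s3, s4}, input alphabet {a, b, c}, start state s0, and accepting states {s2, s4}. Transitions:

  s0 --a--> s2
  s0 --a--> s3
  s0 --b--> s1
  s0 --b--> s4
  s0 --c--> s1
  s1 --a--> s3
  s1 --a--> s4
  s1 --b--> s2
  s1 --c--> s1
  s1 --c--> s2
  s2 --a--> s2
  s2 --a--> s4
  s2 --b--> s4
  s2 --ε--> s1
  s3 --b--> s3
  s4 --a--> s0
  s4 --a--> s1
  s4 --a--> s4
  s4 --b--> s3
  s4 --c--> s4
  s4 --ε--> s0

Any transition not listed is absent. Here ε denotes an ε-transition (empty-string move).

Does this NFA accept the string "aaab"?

Start in {s0}.
Read 'a': s0→{s2, s3}; union {s2, s3}; ε-closure = {s1, s2, s3}.
Read 'a': s1→{s3, s4}, s2→{s2, s4}, s3→∅; union {s2, s3, s4}; ε-closure = {s0, s1, s2, s3, s4}.
Read 'a': s0→{s2, s3}, s1→{s3, s4}, s2→{s2, s4}, s3→∅, s4→{s0, s1, s4}; now {s0, s1, s2, s3, s4}.
Read 'b': s0→{s1, s4}, s1→{s2}, s2→{s4}, s3→{s3}, s4→{s3}; union {s1, s2, s3, s4}; ε-closure = {s0, s1, s2, s3, s4}.
The final set {s0, s1, s2, s3, s4} contains the accepting states s2, s4.

Yes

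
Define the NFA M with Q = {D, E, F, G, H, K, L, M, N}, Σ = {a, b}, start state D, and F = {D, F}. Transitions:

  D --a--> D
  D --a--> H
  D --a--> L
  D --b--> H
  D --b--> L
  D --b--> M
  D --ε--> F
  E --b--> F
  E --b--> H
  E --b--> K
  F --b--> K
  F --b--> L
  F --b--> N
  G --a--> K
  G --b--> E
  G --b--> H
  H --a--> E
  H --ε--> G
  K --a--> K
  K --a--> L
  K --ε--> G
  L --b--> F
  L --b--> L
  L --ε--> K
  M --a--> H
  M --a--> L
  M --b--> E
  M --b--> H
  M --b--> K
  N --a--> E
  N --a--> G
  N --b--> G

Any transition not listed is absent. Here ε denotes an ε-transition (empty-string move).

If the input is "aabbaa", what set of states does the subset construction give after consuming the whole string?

Start: ε-closure({D}) = {D, F}.
Read 'a': {D, F} → {D, F, G, H, K, L}.
Read 'a': {D, F, G, H, K, L} → {D, E, F, G, H, K, L}.
Read 'b': {D, E, F, G, H, K, L} → {E, F, G, H, K, L, M, N}.
Read 'b': {E, F, G, H, K, L, M, N} → {E, F, G, H, K, L, N}.
Read 'a': {E, F, G, H, K, L, N} → {E, G, K, L}.
Read 'a': {E, G, K, L} → {G, K, L}.

{G, K, L}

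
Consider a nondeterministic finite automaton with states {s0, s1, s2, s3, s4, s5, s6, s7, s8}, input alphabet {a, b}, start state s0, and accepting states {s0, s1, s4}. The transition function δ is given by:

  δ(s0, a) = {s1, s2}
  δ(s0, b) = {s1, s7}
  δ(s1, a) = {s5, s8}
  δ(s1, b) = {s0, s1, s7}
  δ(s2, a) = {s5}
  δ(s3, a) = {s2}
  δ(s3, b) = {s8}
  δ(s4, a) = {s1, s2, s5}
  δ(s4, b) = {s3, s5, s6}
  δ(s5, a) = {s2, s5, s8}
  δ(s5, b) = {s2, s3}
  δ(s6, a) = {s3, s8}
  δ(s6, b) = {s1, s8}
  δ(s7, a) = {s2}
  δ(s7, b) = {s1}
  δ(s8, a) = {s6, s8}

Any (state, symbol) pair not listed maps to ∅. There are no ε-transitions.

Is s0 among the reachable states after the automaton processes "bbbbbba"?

No

Start in {s0}.
Read 'b': {s0} → {s1, s7}.
Read 'b': {s1, s7} → {s0, s1, s7}.
Read 'b': {s0, s1, s7} → {s0, s1, s7}.
Read 'b': {s0, s1, s7} → {s0, s1, s7}.
Read 'b': {s0, s1, s7} → {s0, s1, s7}.
Read 'b': {s0, s1, s7} → {s0, s1, s7}.
Read 'a': {s0, s1, s7} → {s1, s2, s5, s8}.
State s0 is not in {s1, s2, s5, s8}.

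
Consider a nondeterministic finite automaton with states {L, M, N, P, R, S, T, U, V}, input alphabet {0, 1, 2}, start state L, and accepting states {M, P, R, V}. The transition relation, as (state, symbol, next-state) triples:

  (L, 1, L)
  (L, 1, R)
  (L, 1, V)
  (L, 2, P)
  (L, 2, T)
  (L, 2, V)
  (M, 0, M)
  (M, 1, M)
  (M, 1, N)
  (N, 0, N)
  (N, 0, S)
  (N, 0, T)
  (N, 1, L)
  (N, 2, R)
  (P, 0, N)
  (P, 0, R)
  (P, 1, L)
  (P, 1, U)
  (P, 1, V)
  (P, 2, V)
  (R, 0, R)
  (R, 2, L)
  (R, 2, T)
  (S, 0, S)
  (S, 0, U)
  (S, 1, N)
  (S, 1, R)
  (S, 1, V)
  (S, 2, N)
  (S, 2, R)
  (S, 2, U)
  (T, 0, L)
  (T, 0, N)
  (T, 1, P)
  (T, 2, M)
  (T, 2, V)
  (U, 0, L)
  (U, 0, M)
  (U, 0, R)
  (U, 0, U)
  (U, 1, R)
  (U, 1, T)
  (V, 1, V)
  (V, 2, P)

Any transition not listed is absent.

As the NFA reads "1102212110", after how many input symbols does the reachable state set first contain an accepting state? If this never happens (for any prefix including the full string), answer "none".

1

Start in {L}.
Read '1': {L} → {L, R, V}.
None of the earlier sets intersect F, but {L, R, V} does.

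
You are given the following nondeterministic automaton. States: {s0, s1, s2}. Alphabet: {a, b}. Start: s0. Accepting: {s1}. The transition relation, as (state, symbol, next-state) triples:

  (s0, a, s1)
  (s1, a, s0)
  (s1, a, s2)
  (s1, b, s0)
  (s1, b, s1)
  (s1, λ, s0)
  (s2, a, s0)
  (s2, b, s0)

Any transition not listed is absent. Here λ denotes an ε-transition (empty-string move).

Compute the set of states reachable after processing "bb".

∅

Start in {s0}.
Read 'b': s0→∅; now ∅.
The set is empty and remains empty for the remaining 1 symbol.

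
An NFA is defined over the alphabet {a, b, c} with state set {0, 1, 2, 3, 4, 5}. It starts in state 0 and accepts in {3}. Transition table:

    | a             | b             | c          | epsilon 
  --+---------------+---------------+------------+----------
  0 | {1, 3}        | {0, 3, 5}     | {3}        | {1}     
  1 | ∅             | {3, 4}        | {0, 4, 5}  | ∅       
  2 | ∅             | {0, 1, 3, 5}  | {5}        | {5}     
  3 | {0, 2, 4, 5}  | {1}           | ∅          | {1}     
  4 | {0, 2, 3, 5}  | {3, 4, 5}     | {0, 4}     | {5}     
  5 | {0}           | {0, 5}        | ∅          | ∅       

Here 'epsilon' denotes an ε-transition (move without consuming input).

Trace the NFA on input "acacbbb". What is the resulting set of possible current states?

Start: ε-closure({0}) = {0, 1}.
Read 'a': 0→{1, 3}, 1→∅; now {1, 3}.
Read 'c': 1→{0, 4, 5}, 3→∅; union {0, 4, 5}; ε-closure = {0, 1, 4, 5}.
Read 'a': 0→{1, 3}, 1→∅, 4→{0, 2, 3, 5}, 5→{0}; now {0, 1, 2, 3, 5}.
Read 'c': 0→{3}, 1→{0, 4, 5}, 2→{5}, 3→∅, 5→∅; union {0, 3, 4, 5}; ε-closure = {0, 1, 3, 4, 5}.
Read 'b': 0→{0, 3, 5}, 1→{3, 4}, 3→{1}, 4→{3, 4, 5}, 5→{0, 5}; now {0, 1, 3, 4, 5}.
Read 'b': 0→{0, 3, 5}, 1→{3, 4}, 3→{1}, 4→{3, 4, 5}, 5→{0, 5}; now {0, 1, 3, 4, 5}.
Read 'b': 0→{0, 3, 5}, 1→{3, 4}, 3→{1}, 4→{3, 4, 5}, 5→{0, 5}; now {0, 1, 3, 4, 5}.

{0, 1, 3, 4, 5}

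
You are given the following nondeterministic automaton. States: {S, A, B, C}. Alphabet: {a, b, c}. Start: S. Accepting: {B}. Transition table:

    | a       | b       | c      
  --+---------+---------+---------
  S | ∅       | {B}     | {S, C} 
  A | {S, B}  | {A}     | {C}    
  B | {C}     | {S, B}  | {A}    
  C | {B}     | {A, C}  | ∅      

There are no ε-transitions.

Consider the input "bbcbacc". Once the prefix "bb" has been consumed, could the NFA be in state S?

Yes

Start in {S}.
Read 'b': S→{B}; now {B}.
Read 'b': B→{S, B}; now {S, B}.
State S is in {S, B}.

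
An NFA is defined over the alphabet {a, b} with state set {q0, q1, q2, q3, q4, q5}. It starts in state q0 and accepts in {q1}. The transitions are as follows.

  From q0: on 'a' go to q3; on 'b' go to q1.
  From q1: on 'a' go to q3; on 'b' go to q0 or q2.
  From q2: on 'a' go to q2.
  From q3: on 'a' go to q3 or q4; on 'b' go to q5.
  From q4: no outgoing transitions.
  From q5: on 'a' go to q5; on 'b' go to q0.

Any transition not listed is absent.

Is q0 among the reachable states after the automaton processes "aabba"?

Start in {q0}.
Read 'a': q0→{q3}; now {q3}.
Read 'a': q3→{q3, q4}; now {q3, q4}.
Read 'b': q3→{q5}, q4→∅; now {q5}.
Read 'b': q5→{q0}; now {q0}.
Read 'a': q0→{q3}; now {q3}.
State q0 is not in {q3}.

No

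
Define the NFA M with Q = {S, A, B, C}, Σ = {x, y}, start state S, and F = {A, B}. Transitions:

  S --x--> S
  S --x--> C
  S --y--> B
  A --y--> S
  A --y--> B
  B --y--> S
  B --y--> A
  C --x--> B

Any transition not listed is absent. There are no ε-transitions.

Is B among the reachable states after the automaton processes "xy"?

Start in {S}.
Read 'x': S→{S, C}; now {S, C}.
Read 'y': S→{B}, C→∅; now {B}.
State B is in {B}.

Yes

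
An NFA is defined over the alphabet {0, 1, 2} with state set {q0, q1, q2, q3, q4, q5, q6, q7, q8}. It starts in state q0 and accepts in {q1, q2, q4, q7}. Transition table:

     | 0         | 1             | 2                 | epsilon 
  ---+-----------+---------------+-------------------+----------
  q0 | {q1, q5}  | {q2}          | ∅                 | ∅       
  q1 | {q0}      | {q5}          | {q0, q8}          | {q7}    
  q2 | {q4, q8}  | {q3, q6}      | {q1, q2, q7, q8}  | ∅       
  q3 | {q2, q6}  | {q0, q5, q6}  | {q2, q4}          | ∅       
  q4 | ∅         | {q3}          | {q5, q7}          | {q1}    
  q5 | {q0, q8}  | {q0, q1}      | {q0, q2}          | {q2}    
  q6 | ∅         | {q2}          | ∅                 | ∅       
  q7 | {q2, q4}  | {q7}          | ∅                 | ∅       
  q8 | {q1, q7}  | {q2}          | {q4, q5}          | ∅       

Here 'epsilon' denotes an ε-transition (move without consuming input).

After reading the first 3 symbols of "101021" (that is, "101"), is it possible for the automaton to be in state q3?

Start in {q0}.
Read '1': {q0} → {q2}.
Read '0': {q2} → {q1, q4, q7, q8}.
Read '1': {q1, q4, q7, q8} → {q2, q3, q5, q7}.
State q3 is in {q2, q3, q5, q7}.

Yes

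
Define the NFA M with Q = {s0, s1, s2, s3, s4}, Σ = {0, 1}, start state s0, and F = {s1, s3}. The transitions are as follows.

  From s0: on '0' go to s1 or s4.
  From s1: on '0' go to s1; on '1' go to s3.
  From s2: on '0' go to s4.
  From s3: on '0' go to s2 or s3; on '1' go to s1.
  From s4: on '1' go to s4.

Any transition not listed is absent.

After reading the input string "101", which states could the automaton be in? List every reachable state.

Start in {s0}.
Read '1': s0→∅; now ∅.
The set is empty and remains empty for the remaining 2 symbols.

∅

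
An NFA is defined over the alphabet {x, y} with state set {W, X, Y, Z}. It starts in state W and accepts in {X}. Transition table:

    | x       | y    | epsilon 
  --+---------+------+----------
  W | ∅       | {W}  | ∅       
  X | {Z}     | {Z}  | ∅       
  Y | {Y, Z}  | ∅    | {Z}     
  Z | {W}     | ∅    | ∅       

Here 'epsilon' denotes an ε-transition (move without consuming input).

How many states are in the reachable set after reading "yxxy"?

0

Start in {W}.
Read 'y': W→{W}; now {W}.
Read 'x': W→∅; now ∅.
The set is empty and remains empty for the remaining 2 symbols.
That set has 0 states.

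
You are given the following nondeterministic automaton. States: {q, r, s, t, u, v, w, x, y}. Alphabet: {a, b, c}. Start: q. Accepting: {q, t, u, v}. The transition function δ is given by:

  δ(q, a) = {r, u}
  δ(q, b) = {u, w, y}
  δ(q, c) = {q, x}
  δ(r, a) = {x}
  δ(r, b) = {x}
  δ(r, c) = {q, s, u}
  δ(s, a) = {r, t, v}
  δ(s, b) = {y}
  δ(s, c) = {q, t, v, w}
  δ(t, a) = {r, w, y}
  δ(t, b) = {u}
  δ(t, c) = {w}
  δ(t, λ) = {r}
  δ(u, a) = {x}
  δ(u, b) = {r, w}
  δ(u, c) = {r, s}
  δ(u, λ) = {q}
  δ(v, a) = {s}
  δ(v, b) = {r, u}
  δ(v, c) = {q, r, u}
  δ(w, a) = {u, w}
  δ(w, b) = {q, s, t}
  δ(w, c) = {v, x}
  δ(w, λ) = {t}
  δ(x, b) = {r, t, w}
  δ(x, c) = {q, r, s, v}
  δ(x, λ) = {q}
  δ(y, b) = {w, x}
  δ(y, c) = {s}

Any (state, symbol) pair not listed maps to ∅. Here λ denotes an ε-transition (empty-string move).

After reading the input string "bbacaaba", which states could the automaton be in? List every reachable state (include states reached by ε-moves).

Start in {q}.
Read 'b': q→{u, w, y}; union {u, w, y}; ε-closure = {q, r, t, u, w, y}.
Read 'b': q→{u, w, y}, r→{x}, t→{u}, u→{r, w}, w→{q, s, t}, y→{w, x}; now {q, r, s, t, u, w, x, y}.
Read 'a': q→{r, u}, r→{x}, s→{r, t, v}, t→{r, w, y}, u→{x}, w→{u, w}, x→∅, y→∅; union {r, t, u, v, w, x, y}; ε-closure = {q, r, t, u, v, w, x, y}.
Read 'c': q→{q, x}, r→{q, s, u}, t→{w}, u→{r, s}, v→{q, r, u}, w→{v, x}, x→{q, r, s, v}, y→{s}; union {q, r, s, u, v, w, x}; ε-closure = {q, r, s, t, u, v, w, x}.
Read 'a': q→{r, u}, r→{x}, s→{r, t, v}, t→{r, w, y}, u→{x}, v→{s}, w→{u, w}, x→∅; union {r, s, t, u, v, w, x, y}; ε-closure = {q, r, s, t, u, v, w, x, y}.
Read 'a': q→{r, u}, r→{x}, s→{r, t, v}, t→{r, w, y}, u→{x}, v→{s}, w→{u, w}, x→∅, y→∅; union {r, s, t, u, v, w, x, y}; ε-closure = {q, r, s, t, u, v, w, x, y}.
Read 'b': q→{u, w, y}, r→{x}, s→{y}, t→{u}, u→{r, w}, v→{r, u}, w→{q, s, t}, x→{r, t, w}, y→{w, x}; now {q, r, s, t, u, w, x, y}.
Read 'a': q→{r, u}, r→{x}, s→{r, t, v}, t→{r, w, y}, u→{x}, w→{u, w}, x→∅, y→∅; union {r, t, u, v, w, x, y}; ε-closure = {q, r, t, u, v, w, x, y}.

{q, r, t, u, v, w, x, y}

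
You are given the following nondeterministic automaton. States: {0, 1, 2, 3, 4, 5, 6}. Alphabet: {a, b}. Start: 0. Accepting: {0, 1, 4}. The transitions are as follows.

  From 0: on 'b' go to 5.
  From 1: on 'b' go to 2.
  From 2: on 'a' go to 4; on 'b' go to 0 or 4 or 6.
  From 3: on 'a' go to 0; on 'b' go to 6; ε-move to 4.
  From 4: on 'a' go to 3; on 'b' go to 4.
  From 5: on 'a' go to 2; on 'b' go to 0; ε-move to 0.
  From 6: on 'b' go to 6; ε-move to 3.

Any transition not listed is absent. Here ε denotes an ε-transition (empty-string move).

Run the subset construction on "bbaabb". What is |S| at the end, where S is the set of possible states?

Start in {0}.
Read 'b': {0} → {0, 5}.
Read 'b': {0, 5} → {0, 5}.
Read 'a': {0, 5} → {2}.
Read 'a': {2} → {4}.
Read 'b': {4} → {4}.
Read 'b': {4} → {4}.
That set has 1 state.

1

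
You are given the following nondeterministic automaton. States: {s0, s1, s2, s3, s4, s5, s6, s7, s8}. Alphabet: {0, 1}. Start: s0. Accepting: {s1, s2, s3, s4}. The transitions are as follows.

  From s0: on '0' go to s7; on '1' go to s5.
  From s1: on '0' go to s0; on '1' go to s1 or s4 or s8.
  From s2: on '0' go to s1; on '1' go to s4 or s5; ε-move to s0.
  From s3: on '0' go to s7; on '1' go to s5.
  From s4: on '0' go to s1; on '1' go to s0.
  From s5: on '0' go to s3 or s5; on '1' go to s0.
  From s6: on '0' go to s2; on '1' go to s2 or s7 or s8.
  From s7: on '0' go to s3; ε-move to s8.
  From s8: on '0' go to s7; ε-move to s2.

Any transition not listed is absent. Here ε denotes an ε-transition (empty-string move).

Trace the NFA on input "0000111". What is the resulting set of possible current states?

{s0, s1, s2, s4, s5, s8}

Start in {s0}.
Read '0': s0→{s7}; union {s7}; ε-closure = {s0, s2, s7, s8}.
Read '0': s0→{s7}, s2→{s1}, s7→{s3}, s8→{s7}; union {s1, s3, s7}; ε-closure = {s0, s1, s2, s3, s7, s8}.
Read '0': s0→{s7}, s1→{s0}, s2→{s1}, s3→{s7}, s7→{s3}, s8→{s7}; union {s0, s1, s3, s7}; ε-closure = {s0, s1, s2, s3, s7, s8}.
Read '0': s0→{s7}, s1→{s0}, s2→{s1}, s3→{s7}, s7→{s3}, s8→{s7}; union {s0, s1, s3, s7}; ε-closure = {s0, s1, s2, s3, s7, s8}.
Read '1': s0→{s5}, s1→{s1, s4, s8}, s2→{s4, s5}, s3→{s5}, s7→∅, s8→∅; union {s1, s4, s5, s8}; ε-closure = {s0, s1, s2, s4, s5, s8}.
Read '1': s0→{s5}, s1→{s1, s4, s8}, s2→{s4, s5}, s4→{s0}, s5→{s0}, s8→∅; union {s0, s1, s4, s5, s8}; ε-closure = {s0, s1, s2, s4, s5, s8}.
Read '1': s0→{s5}, s1→{s1, s4, s8}, s2→{s4, s5}, s4→{s0}, s5→{s0}, s8→∅; union {s0, s1, s4, s5, s8}; ε-closure = {s0, s1, s2, s4, s5, s8}.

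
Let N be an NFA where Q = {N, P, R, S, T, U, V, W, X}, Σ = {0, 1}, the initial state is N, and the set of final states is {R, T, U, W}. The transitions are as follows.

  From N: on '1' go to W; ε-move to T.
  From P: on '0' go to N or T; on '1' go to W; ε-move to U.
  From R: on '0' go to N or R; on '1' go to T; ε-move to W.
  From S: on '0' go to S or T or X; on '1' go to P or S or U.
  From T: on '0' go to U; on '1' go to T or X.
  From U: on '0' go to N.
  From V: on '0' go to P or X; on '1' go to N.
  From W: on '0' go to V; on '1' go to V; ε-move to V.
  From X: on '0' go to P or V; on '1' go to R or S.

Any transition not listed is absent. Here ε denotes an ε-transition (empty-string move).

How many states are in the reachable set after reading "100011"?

9

Start: ε-closure({N}) = {N, T}.
Read '1': {N, T} → {T, V, W, X}.
Read '0': {T, V, W, X} → {P, U, V, X}.
Read '0': {P, U, V, X} → {N, P, T, U, V, X}.
Read '0': {N, P, T, U, V, X} → {N, P, T, U, V, X}.
Read '1': {N, P, T, U, V, X} → {N, R, S, T, V, W, X}.
Read '1': {N, R, S, T, V, W, X} → {N, P, R, S, T, U, V, W, X}.
That set has 9 states.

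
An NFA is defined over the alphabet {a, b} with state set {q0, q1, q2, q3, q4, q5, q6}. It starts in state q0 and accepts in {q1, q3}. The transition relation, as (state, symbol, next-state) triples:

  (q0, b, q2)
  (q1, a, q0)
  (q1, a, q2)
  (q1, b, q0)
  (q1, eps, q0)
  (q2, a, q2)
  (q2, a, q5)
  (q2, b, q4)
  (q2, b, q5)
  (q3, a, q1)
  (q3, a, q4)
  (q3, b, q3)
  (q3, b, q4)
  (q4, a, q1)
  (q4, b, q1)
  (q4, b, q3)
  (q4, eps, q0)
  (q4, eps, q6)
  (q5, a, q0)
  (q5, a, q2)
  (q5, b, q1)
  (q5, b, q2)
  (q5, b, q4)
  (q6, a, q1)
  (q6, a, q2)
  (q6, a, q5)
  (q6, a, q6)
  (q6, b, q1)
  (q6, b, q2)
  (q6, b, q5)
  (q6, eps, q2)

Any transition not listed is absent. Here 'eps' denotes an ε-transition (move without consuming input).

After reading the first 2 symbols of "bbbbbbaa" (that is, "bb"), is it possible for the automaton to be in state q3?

Start in {q0}.
Read 'b': {q0} → {q2}.
Read 'b': {q2} → {q0, q2, q4, q5, q6}.
State q3 is not in {q0, q2, q4, q5, q6}.

No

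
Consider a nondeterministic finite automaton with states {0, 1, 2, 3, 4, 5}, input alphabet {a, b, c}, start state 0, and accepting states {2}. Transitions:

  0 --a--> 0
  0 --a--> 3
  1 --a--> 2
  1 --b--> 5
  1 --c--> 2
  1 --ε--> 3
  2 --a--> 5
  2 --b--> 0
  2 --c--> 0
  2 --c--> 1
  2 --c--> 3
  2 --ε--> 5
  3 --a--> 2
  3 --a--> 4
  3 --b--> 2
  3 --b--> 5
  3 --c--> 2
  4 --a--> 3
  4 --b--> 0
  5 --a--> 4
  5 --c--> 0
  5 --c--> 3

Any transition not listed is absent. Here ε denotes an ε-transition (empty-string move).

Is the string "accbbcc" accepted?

No

Start in {0}.
Read 'a': 0→{0, 3}; now {0, 3}.
Read 'c': 0→∅, 3→{2}; union {2}; ε-closure = {2, 5}.
Read 'c': 2→{0, 1, 3}, 5→{0, 3}; now {0, 1, 3}.
Read 'b': 0→∅, 1→{5}, 3→{2, 5}; now {2, 5}.
Read 'b': 2→{0}, 5→∅; now {0}.
Read 'c': 0→∅; now ∅.
The set is empty and remains empty for the remaining 1 symbol.
The final set ∅ contains no accepting state.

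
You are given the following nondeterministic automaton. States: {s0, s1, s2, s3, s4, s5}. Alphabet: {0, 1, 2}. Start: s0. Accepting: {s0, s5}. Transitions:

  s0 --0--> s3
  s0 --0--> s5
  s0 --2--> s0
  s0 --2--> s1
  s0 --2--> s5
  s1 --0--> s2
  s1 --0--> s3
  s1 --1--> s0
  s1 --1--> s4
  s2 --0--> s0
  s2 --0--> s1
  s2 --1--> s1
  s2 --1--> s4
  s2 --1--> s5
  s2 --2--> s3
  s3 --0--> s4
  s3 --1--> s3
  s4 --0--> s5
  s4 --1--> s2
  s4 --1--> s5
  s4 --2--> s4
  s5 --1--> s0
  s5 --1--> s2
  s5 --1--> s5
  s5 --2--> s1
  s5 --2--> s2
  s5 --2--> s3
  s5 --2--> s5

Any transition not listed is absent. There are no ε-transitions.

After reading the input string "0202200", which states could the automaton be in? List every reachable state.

Start in {s0}.
Read '0': {s0} → {s3, s5}.
Read '2': {s3, s5} → {s1, s2, s3, s5}.
Read '0': {s1, s2, s3, s5} → {s0, s1, s2, s3, s4}.
Read '2': {s0, s1, s2, s3, s4} → {s0, s1, s3, s4, s5}.
Read '2': {s0, s1, s3, s4, s5} → {s0, s1, s2, s3, s4, s5}.
Read '0': {s0, s1, s2, s3, s4, s5} → {s0, s1, s2, s3, s4, s5}.
Read '0': {s0, s1, s2, s3, s4, s5} → {s0, s1, s2, s3, s4, s5}.

{s0, s1, s2, s3, s4, s5}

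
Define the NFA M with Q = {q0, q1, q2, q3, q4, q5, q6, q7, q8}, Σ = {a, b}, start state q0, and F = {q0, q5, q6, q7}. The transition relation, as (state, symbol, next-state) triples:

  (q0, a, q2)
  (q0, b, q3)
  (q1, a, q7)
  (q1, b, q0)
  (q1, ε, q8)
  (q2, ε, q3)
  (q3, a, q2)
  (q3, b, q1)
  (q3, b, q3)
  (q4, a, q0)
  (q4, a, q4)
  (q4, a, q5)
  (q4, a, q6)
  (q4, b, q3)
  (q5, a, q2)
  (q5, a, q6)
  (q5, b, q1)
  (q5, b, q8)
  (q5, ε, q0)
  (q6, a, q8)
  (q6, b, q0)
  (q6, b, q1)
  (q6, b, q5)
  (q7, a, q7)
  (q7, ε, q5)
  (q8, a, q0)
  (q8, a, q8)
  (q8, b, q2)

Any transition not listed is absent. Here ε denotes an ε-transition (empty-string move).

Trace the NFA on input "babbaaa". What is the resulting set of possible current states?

{q0, q2, q3, q5, q6, q7, q8}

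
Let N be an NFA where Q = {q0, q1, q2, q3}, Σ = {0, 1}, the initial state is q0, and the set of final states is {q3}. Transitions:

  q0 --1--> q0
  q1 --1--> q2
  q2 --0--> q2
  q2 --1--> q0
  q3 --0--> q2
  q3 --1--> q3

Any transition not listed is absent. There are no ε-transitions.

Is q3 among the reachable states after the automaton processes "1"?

Start in {q0}.
Read '1': q0→{q0}; now {q0}.
State q3 is not in {q0}.

No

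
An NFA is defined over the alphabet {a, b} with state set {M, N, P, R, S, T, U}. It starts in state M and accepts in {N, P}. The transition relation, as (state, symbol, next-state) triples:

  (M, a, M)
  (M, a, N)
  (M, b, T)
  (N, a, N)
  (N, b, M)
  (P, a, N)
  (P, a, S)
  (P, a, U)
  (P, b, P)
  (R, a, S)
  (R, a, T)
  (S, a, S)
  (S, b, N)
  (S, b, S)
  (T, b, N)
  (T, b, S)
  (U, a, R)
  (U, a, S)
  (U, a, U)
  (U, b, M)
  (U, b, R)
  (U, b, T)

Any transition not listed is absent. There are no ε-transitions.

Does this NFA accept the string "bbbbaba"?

Start in {M}.
Read 'b': M→{T}; now {T}.
Read 'b': T→{N, S}; now {N, S}.
Read 'b': N→{M}, S→{N, S}; now {M, N, S}.
Read 'b': M→{T}, N→{M}, S→{N, S}; now {M, N, S, T}.
Read 'a': M→{M, N}, N→{N}, S→{S}, T→∅; now {M, N, S}.
Read 'b': M→{T}, N→{M}, S→{N, S}; now {M, N, S, T}.
Read 'a': M→{M, N}, N→{N}, S→{S}, T→∅; now {M, N, S}.
The final set {M, N, S} contains the accepting state N.

Yes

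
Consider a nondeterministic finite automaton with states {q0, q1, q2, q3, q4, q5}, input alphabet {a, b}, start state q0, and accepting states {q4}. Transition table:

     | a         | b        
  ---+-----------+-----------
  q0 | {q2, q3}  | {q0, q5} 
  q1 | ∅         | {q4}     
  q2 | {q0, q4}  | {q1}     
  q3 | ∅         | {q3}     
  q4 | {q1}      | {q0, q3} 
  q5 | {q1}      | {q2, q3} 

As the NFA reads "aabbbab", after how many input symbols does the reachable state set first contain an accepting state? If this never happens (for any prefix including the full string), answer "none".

Start in {q0}.
Read 'a': q0→{q2, q3}; now {q2, q3}.
Read 'a': q2→{q0, q4}, q3→∅; now {q0, q4}.
None of the earlier sets intersect F, but {q0, q4} does.

2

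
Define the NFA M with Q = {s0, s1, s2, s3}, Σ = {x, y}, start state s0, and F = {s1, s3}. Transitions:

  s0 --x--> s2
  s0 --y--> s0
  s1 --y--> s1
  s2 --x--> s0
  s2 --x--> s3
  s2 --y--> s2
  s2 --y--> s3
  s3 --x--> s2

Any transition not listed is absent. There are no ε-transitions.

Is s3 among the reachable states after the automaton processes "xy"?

Start in {s0}.
Read 'x': s0→{s2}; now {s2}.
Read 'y': s2→{s2, s3}; now {s2, s3}.
State s3 is in {s2, s3}.

Yes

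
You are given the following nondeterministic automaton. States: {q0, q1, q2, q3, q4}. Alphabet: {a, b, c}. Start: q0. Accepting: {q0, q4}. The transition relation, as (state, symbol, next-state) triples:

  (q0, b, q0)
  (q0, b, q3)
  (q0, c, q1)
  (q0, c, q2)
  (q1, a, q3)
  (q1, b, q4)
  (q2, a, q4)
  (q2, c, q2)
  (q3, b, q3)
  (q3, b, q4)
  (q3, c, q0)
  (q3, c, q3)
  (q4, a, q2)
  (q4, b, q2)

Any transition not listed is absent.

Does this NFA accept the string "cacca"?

Yes

Start in {q0}.
Read 'c': q0→{q1, q2}; now {q1, q2}.
Read 'a': q1→{q3}, q2→{q4}; now {q3, q4}.
Read 'c': q3→{q0, q3}, q4→∅; now {q0, q3}.
Read 'c': q0→{q1, q2}, q3→{q0, q3}; now {q0, q1, q2, q3}.
Read 'a': q0→∅, q1→{q3}, q2→{q4}, q3→∅; now {q3, q4}.
The final set {q3, q4} contains the accepting state q4.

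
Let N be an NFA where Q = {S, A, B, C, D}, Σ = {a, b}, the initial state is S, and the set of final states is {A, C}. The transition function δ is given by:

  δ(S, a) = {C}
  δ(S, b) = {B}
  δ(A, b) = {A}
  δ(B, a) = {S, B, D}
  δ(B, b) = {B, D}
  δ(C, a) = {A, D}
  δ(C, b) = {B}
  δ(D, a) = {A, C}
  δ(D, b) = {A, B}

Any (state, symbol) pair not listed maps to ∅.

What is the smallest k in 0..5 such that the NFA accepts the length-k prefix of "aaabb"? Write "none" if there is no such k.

1

Start in {S}.
Read 'a': S→{C}; now {C}.
None of the earlier sets intersect F, but {C} does.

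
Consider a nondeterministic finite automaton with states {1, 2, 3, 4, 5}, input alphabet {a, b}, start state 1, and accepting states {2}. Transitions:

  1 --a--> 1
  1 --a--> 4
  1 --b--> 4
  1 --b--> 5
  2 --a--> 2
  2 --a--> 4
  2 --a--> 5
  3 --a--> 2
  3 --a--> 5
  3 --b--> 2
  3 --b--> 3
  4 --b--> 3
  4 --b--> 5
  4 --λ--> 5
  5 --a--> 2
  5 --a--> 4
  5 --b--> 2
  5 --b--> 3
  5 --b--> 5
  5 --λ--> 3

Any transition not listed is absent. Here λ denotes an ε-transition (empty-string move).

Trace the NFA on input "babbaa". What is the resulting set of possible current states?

Start in {1}.
Read 'b': 1→{4, 5}; union {4, 5}; ε-closure = {3, 4, 5}.
Read 'a': 3→{2, 5}, 4→∅, 5→{2, 4}; union {2, 4, 5}; ε-closure = {2, 3, 4, 5}.
Read 'b': 2→∅, 3→{2, 3}, 4→{3, 5}, 5→{2, 3, 5}; now {2, 3, 5}.
Read 'b': 2→∅, 3→{2, 3}, 5→{2, 3, 5}; now {2, 3, 5}.
Read 'a': 2→{2, 4, 5}, 3→{2, 5}, 5→{2, 4}; union {2, 4, 5}; ε-closure = {2, 3, 4, 5}.
Read 'a': 2→{2, 4, 5}, 3→{2, 5}, 4→∅, 5→{2, 4}; union {2, 4, 5}; ε-closure = {2, 3, 4, 5}.

{2, 3, 4, 5}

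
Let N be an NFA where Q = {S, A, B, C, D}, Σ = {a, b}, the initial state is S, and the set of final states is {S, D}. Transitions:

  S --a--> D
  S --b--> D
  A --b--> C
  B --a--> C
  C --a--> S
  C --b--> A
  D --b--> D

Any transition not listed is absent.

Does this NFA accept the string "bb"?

Yes

Start in {S}.
Read 'b': {S} → {D}.
Read 'b': {D} → {D}.
The final set {D} contains the accepting state D.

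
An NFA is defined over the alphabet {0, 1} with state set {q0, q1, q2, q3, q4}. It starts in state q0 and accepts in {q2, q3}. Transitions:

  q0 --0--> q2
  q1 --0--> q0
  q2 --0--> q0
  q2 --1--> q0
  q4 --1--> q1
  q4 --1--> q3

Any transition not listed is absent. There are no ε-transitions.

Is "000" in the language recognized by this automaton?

Yes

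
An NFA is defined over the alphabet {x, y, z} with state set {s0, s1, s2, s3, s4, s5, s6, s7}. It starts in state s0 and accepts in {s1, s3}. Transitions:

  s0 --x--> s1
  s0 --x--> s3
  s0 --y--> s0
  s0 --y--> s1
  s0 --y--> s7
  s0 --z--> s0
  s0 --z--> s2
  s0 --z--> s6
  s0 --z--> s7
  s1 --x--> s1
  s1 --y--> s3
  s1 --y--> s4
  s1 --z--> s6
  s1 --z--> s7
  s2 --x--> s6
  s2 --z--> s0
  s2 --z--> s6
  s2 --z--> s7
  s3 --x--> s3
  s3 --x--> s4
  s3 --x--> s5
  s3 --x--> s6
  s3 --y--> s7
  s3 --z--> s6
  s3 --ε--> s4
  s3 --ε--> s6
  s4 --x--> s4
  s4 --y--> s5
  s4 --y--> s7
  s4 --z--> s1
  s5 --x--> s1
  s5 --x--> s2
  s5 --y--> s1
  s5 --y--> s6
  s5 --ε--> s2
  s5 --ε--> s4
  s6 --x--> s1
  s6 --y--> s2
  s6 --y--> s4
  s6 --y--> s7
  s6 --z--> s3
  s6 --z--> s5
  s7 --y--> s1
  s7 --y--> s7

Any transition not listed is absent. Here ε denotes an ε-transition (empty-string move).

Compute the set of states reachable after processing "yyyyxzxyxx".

{s1, s2, s3, s4, s5, s6}

Start in {s0}.
Read 'y': {s0} → {s0, s1, s7}.
Read 'y': {s0, s1, s7} → {s0, s1, s3, s4, s6, s7}.
Read 'y': {s0, s1, s3, s4, s6, s7} → {s0, s1, s2, s3, s4, s5, s6, s7}.
Read 'y': {s0, s1, s2, s3, s4, s5, s6, s7} → {s0, s1, s2, s3, s4, s5, s6, s7}.
Read 'x': {s0, s1, s2, s3, s4, s5, s6, s7} → {s1, s2, s3, s4, s5, s6}.
Read 'z': {s1, s2, s3, s4, s5, s6} → {s0, s1, s2, s3, s4, s5, s6, s7}.
Read 'x': {s0, s1, s2, s3, s4, s5, s6, s7} → {s1, s2, s3, s4, s5, s6}.
Read 'y': {s1, s2, s3, s4, s5, s6} → {s1, s2, s3, s4, s5, s6, s7}.
Read 'x': {s1, s2, s3, s4, s5, s6, s7} → {s1, s2, s3, s4, s5, s6}.
Read 'x': {s1, s2, s3, s4, s5, s6} → {s1, s2, s3, s4, s5, s6}.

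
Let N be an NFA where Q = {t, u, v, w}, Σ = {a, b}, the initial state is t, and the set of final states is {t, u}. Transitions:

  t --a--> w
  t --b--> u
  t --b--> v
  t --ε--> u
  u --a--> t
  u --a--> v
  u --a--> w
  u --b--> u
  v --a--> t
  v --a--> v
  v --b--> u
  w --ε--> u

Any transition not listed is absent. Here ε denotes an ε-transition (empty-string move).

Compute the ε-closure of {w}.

Begin with {w}.
ε-move w → u; add u.

{u, w}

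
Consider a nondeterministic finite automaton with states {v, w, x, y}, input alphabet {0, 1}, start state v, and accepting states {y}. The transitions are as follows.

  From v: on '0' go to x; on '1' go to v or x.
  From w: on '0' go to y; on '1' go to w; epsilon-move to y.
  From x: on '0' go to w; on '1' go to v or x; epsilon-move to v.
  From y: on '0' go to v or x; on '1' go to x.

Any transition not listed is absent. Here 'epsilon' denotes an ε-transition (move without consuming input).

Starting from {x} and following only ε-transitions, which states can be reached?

{v, x}

Begin with {x}.
ε-move x → v; add v.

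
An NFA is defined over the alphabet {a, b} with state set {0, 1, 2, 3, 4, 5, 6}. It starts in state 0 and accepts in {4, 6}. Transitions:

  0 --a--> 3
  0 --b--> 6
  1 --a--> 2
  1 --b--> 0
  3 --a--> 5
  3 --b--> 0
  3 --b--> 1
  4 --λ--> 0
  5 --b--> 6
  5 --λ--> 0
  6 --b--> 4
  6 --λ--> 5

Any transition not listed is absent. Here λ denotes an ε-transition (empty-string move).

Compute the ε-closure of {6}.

{0, 5, 6}

Begin with {6}.
ε-move 6 → 5; add 5.
ε-move 5 → 0; add 0.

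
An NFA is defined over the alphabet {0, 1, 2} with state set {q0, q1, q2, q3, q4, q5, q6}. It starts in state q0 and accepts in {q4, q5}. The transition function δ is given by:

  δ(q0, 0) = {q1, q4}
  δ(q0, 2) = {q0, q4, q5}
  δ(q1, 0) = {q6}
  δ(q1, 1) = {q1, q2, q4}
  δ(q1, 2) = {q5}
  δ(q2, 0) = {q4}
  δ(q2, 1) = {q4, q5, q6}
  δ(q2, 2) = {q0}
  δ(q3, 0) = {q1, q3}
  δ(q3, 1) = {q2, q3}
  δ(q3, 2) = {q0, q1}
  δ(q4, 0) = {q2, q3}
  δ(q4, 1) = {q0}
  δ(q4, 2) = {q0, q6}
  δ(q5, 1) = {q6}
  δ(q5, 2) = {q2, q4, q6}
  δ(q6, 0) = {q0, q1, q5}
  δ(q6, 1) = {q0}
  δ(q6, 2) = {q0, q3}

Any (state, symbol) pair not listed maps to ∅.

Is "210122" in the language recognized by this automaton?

Start in {q0}.
Read '2': q0→{q0, q4, q5}; now {q0, q4, q5}.
Read '1': q0→∅, q4→{q0}, q5→{q6}; now {q0, q6}.
Read '0': q0→{q1, q4}, q6→{q0, q1, q5}; now {q0, q1, q4, q5}.
Read '1': q0→∅, q1→{q1, q2, q4}, q4→{q0}, q5→{q6}; now {q0, q1, q2, q4, q6}.
Read '2': q0→{q0, q4, q5}, q1→{q5}, q2→{q0}, q4→{q0, q6}, q6→{q0, q3}; now {q0, q3, q4, q5, q6}.
Read '2': q0→{q0, q4, q5}, q3→{q0, q1}, q4→{q0, q6}, q5→{q2, q4, q6}, q6→{q0, q3}; now {q0, q1, q2, q3, q4, q5, q6}.
The final set {q0, q1, q2, q3, q4, q5, q6} contains the accepting states q4, q5.

Yes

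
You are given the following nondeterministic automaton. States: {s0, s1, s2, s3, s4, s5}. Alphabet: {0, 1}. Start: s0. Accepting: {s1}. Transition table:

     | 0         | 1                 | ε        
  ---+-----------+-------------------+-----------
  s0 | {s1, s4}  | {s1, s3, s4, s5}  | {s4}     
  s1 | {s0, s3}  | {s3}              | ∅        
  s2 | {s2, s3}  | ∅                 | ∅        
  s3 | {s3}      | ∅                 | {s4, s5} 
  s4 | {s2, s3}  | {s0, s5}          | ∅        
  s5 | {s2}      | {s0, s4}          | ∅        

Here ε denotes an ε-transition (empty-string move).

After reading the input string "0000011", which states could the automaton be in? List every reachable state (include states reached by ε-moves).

Start: ε-closure({s0}) = {s0, s4}.
Read '0': s0→{s1, s4}, s4→{s2, s3}; union {s1, s2, s3, s4}; ε-closure = {s1, s2, s3, s4, s5}.
Read '0': s1→{s0, s3}, s2→{s2, s3}, s3→{s3}, s4→{s2, s3}, s5→{s2}; union {s0, s2, s3}; ε-closure = {s0, s2, s3, s4, s5}.
Read '0': s0→{s1, s4}, s2→{s2, s3}, s3→{s3}, s4→{s2, s3}, s5→{s2}; union {s1, s2, s3, s4}; ε-closure = {s1, s2, s3, s4, s5}.
Read '0': s1→{s0, s3}, s2→{s2, s3}, s3→{s3}, s4→{s2, s3}, s5→{s2}; union {s0, s2, s3}; ε-closure = {s0, s2, s3, s4, s5}.
Read '0': s0→{s1, s4}, s2→{s2, s3}, s3→{s3}, s4→{s2, s3}, s5→{s2}; union {s1, s2, s3, s4}; ε-closure = {s1, s2, s3, s4, s5}.
Read '1': s1→{s3}, s2→∅, s3→∅, s4→{s0, s5}, s5→{s0, s4}; now {s0, s3, s4, s5}.
Read '1': s0→{s1, s3, s4, s5}, s3→∅, s4→{s0, s5}, s5→{s0, s4}; now {s0, s1, s3, s4, s5}.

{s0, s1, s3, s4, s5}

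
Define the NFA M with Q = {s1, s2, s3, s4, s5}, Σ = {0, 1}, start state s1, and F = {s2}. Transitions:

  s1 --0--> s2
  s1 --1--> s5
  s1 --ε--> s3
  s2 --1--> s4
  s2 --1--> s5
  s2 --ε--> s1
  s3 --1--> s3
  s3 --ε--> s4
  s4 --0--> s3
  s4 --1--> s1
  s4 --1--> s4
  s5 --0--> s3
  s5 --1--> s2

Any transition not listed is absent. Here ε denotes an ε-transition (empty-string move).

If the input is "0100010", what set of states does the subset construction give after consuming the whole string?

{s1, s2, s3, s4}

Start: ε-closure({s1}) = {s1, s3, s4}.
Read '0': s1→{s2}, s3→∅, s4→{s3}; union {s2, s3}; ε-closure = {s1, s2, s3, s4}.
Read '1': s1→{s5}, s2→{s4, s5}, s3→{s3}, s4→{s1, s4}; now {s1, s3, s4, s5}.
Read '0': s1→{s2}, s3→∅, s4→{s3}, s5→{s3}; union {s2, s3}; ε-closure = {s1, s2, s3, s4}.
Read '0': s1→{s2}, s2→∅, s3→∅, s4→{s3}; union {s2, s3}; ε-closure = {s1, s2, s3, s4}.
Read '0': s1→{s2}, s2→∅, s3→∅, s4→{s3}; union {s2, s3}; ε-closure = {s1, s2, s3, s4}.
Read '1': s1→{s5}, s2→{s4, s5}, s3→{s3}, s4→{s1, s4}; now {s1, s3, s4, s5}.
Read '0': s1→{s2}, s3→∅, s4→{s3}, s5→{s3}; union {s2, s3}; ε-closure = {s1, s2, s3, s4}.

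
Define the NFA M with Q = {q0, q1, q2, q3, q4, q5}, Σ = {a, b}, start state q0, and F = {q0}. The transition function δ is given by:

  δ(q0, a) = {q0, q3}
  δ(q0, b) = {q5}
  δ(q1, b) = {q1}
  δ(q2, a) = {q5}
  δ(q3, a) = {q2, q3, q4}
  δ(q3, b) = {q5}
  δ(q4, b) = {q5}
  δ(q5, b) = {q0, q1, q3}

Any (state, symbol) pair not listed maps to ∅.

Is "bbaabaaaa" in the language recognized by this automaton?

Yes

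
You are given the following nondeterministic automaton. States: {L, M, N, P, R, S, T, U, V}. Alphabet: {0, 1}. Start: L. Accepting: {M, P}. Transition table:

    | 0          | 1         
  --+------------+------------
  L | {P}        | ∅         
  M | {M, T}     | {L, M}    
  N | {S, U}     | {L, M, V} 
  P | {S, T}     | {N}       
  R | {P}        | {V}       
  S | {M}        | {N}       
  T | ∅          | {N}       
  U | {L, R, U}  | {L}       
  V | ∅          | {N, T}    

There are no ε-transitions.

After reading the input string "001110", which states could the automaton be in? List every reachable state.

Start in {L}.
Read '0': {L} → {P}.
Read '0': {P} → {S, T}.
Read '1': {S, T} → {N}.
Read '1': {N} → {L, M, V}.
Read '1': {L, M, V} → {L, M, N, T}.
Read '0': {L, M, N, T} → {M, P, S, T, U}.

{M, P, S, T, U}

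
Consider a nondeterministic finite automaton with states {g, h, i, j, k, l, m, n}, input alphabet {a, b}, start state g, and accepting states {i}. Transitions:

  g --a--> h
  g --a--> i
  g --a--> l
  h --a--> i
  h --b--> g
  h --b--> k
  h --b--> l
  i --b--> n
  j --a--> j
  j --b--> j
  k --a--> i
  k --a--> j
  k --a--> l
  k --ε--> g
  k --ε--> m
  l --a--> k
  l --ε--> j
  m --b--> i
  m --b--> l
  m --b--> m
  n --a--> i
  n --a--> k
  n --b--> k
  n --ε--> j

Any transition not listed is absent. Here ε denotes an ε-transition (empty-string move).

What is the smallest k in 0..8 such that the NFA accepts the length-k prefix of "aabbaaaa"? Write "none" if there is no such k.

Start in {g}.
Read 'a': g→{h, i, l}; union {h, i, l}; ε-closure = {h, i, j, l}.
None of the earlier sets intersect F, but {h, i, j, l} does.

1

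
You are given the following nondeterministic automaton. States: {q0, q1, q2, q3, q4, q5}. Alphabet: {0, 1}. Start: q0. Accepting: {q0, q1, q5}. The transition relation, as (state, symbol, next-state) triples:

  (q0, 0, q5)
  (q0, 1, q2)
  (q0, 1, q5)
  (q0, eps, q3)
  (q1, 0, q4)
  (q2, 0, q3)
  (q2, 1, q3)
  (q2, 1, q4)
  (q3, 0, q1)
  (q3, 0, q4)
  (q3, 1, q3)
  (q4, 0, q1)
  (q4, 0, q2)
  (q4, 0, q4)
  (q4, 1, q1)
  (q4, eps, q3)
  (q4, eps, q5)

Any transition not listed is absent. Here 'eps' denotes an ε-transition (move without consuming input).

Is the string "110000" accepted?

Start: ε-closure({q0}) = {q0, q3}.
Read '1': {q0, q3} → {q2, q3, q5}.
Read '1': {q2, q3, q5} → {q3, q4, q5}.
Read '0': {q3, q4, q5} → {q1, q2, q3, q4, q5}.
Read '0': {q1, q2, q3, q4, q5} → {q1, q2, q3, q4, q5}.
Read '0': {q1, q2, q3, q4, q5} → {q1, q2, q3, q4, q5}.
Read '0': {q1, q2, q3, q4, q5} → {q1, q2, q3, q4, q5}.
The final set {q1, q2, q3, q4, q5} contains the accepting states q1, q5.

Yes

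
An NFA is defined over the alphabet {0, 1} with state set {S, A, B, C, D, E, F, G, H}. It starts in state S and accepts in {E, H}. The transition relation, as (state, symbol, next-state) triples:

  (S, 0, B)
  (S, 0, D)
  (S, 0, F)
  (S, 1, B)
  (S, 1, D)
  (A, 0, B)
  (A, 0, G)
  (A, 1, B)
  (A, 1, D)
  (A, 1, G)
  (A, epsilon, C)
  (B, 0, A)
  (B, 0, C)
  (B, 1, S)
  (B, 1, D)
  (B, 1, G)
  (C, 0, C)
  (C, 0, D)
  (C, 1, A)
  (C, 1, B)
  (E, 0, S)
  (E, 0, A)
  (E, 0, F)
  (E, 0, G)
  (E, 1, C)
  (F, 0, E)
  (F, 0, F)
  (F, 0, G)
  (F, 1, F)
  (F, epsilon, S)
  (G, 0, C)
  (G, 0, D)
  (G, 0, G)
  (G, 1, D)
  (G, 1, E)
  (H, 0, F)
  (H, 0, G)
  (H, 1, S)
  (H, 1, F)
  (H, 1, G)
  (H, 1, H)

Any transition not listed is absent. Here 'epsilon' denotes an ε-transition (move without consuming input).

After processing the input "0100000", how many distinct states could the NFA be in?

8

Start in {S}.
Read '0': {S} → {S, B, D, F}.
Read '1': {S, B, D, F} → {S, B, D, F, G}.
Read '0': {S, B, D, F, G} → {S, A, B, C, D, E, F, G}.
Read '0': {S, A, B, C, D, E, F, G} → {S, A, B, C, D, E, F, G}.
Read '0': {S, A, B, C, D, E, F, G} → {S, A, B, C, D, E, F, G}.
Read '0': {S, A, B, C, D, E, F, G} → {S, A, B, C, D, E, F, G}.
Read '0': {S, A, B, C, D, E, F, G} → {S, A, B, C, D, E, F, G}.
That set has 8 states.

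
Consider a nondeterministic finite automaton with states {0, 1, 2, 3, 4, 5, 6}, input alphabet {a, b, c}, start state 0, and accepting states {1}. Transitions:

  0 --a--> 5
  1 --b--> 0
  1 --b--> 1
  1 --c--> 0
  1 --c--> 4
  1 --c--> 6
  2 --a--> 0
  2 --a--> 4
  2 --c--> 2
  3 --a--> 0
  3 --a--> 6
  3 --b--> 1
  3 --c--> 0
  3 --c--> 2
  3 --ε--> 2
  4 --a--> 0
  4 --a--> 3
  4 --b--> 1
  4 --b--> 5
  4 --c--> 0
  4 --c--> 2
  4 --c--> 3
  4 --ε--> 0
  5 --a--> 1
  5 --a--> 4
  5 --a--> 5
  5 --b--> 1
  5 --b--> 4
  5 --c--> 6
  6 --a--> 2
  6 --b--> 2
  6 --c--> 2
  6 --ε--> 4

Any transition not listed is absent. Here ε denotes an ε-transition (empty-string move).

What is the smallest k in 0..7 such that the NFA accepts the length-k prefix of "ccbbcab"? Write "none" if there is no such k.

none

Start in {0}.
Read 'c': 0→∅; now ∅.
The set is empty and remains empty for the remaining 6 symbols.
No reachable set along the way intersects F.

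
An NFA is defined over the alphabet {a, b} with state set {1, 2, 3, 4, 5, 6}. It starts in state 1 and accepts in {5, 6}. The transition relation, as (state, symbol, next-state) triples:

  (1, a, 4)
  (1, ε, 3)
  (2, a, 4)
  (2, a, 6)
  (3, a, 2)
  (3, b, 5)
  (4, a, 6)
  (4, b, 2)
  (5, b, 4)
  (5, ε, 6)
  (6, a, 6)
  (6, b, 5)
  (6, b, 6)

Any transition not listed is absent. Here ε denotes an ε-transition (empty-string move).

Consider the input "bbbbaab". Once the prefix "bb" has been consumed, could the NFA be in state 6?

Yes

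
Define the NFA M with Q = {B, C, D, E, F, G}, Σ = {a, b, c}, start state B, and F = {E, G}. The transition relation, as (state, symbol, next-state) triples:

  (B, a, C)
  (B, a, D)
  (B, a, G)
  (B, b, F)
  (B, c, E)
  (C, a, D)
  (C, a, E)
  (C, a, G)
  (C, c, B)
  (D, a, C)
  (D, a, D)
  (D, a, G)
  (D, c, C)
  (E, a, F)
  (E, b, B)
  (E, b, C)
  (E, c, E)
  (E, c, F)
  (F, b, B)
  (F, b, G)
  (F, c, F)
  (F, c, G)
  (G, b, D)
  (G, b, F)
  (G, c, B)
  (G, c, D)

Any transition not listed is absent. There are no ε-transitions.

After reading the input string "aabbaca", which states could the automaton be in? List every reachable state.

Start in {B}.
Read 'a': B→{C, D, G}; now {C, D, G}.
Read 'a': C→{D, E, G}, D→{C, D, G}, G→∅; now {C, D, E, G}.
Read 'b': C→∅, D→∅, E→{B, C}, G→{D, F}; now {B, C, D, F}.
Read 'b': B→{F}, C→∅, D→∅, F→{B, G}; now {B, F, G}.
Read 'a': B→{C, D, G}, F→∅, G→∅; now {C, D, G}.
Read 'c': C→{B}, D→{C}, G→{B, D}; now {B, C, D}.
Read 'a': B→{C, D, G}, C→{D, E, G}, D→{C, D, G}; now {C, D, E, G}.

{C, D, E, G}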